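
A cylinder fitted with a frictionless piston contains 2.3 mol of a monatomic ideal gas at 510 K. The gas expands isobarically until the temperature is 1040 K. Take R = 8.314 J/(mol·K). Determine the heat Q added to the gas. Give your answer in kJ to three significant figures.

Isobaric: W = nRΔT = (2.3)(8.314)(530) = 10135 J.
ΔU = nCᵥΔT with Cᵥ = 3R/2: ΔU = (2.3)(12.47)(530) = 15202 J.
Q = ΔU + W = 15202 + 10135 = 25337 J.

Q ≈ 25.3 kJ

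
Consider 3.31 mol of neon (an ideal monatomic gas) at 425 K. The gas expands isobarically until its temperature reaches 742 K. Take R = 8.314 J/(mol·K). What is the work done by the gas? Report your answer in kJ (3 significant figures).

Isobaric: W = P ΔV = nR ΔT.
W = (3.31)(8.314)(742 − 425) = 8724 J.

W ≈ 8.72 kJ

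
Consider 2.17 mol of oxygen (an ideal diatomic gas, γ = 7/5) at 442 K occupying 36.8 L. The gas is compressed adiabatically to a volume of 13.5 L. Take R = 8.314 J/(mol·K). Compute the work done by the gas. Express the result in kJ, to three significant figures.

W ≈ -9.84 kJ

Adiabatic: TV^(γ−1) = const with γ = 7/5.
T₂ = T₁ (V₁/V₂)^(γ−1) = 442 × (36.8/13.5)^0.4 = 442 × 1.494 = 660.1 K.
W_by = nCᵥ(T₁ − T₂) = (2.17)(20.79)(442 − 660.1) = -9838 J.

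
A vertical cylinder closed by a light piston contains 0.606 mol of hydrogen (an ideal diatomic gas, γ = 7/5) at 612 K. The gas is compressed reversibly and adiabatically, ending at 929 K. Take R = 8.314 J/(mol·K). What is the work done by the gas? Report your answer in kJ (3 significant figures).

Adiabatic ⇒ Q = 0, so W_by = −ΔU = nCᵥ(T₁ − T₂).
Cᵥ = 5R/2 = 20.79 J/(mol·K).
W = (0.606)(20.79)(612 − 929) = -3993 J.

W ≈ -3.99 kJ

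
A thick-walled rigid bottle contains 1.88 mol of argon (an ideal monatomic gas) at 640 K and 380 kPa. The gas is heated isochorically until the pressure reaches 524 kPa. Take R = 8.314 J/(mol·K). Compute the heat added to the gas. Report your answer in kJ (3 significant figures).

Constant volume ⇒ W = 0, so Q = ΔU = nCᵥΔT with Cᵥ = 3R/2 = 12.47 J/(mol·K).
At constant V, T₂/T₁ = P₂/P₁ ⇒ ΔT = T₁(P₂/P₁ − 1) = 640·(524/380 − 1) = 242.5 K.
ΔU = (1.88)(12.47)(242.5) = 5686 J.

Q ≈ 5.69 kJ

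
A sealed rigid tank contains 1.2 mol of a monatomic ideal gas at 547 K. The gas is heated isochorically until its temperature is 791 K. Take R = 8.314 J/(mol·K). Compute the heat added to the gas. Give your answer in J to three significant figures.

Constant volume ⇒ W = 0, so Q = ΔU = nCᵥΔT with Cᵥ = 3R/2 = 12.47 J/(mol·K).
ΔU = (1.2)(12.47)(791 − 547) = 3652 J.

Q ≈ 3650 J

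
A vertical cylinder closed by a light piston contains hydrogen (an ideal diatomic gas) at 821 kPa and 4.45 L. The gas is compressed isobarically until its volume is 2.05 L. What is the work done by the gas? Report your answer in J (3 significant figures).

Isobaric: W = P ΔV.
W = (821 kPa)(2.05 − 4.45 L) = (821)(-2.4) = -1970 J.

W ≈ -1970 J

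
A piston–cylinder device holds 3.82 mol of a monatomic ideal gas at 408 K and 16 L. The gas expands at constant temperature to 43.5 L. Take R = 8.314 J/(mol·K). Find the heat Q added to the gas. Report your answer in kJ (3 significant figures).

Isothermal ⇒ ΔU = 0, so Q = W = nRT ln(V₂/V₁).
Q = (3.82)(8.314)(408) ln(43.5/16) = 12958 × 1 = 12960 J.

Q ≈ 13.0 kJ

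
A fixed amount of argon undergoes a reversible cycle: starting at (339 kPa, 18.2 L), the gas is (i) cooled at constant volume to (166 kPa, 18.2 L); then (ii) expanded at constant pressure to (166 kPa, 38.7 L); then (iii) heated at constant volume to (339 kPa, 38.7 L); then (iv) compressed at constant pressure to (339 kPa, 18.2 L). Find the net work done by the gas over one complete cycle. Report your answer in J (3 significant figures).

Constant-volume legs do no work.
W(ii) = (166)(38.7 − 18.2) = 3403 J; W(iv) = (339)(18.2 − 38.7) = -6950 J.
W_net = 3403 − 6950 = -3547 J (the counter-clockwise enclosed area).

W_net ≈ -3550 J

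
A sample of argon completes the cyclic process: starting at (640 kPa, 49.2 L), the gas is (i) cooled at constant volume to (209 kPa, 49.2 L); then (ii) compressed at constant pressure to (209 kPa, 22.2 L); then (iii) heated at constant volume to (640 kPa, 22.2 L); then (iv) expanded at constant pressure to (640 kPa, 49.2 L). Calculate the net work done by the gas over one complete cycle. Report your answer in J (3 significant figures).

Constant-volume legs do no work.
W(ii) = (209)(22.2 − 49.2) = -5643 J; W(iv) = (640)(49.2 − 22.2) = 17280 J.
W_net = -5643 + 17280 = 11637 J (the clockwise enclosed area).

W_net ≈ 11600 J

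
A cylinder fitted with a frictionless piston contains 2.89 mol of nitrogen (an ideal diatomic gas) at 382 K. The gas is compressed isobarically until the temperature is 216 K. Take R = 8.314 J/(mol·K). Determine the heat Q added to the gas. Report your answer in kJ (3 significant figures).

Q ≈ -14.0 kJ

Isobaric: W = nRΔT = (2.89)(8.314)(-166) = -3989 J.
ΔU = nCᵥΔT with Cᵥ = 5R/2: ΔU = (2.89)(20.79)(-166) = -9971 J.
Q = ΔU + W = -9971 − 3989 = -13960 J.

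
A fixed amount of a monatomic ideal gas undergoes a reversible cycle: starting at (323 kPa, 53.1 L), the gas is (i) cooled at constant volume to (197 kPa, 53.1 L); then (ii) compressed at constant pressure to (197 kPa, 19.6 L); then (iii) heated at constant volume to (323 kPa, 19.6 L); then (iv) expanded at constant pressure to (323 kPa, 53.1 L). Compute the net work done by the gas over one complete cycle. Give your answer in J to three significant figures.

W_net ≈ 4220 J

Constant-volume legs do no work.
W(ii) = (197)(19.6 − 53.1) = -6600 J; W(iv) = (323)(53.1 − 19.6) = 10820 J.
W_net = -6600 + 10820 = 4221 J (the clockwise enclosed area).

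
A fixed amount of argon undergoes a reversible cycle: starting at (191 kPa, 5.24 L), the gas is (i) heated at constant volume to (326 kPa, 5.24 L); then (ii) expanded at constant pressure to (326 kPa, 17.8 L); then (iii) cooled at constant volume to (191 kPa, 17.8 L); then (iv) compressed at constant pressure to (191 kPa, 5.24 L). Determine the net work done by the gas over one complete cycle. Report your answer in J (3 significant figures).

Constant-volume legs do no work.
W(ii) = (326)(17.8 − 5.24) = 4095 J; W(iv) = (191)(5.24 − 17.8) = -2399 J.
W_net = 4095 − 2399 = 1696 J (the clockwise enclosed area).

W_net ≈ 1700 J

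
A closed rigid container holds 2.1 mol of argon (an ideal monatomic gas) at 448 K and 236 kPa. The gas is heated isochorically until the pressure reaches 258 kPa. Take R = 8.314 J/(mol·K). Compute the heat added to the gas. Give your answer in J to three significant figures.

Constant volume ⇒ W = 0, so Q = ΔU = nCᵥΔT with Cᵥ = 3R/2 = 12.47 J/(mol·K).
At constant V, T₂/T₁ = P₂/P₁ ⇒ ΔT = T₁(P₂/P₁ − 1) = 448·(258/236 − 1) = 41.76 K.
ΔU = (2.1)(12.47)(41.76) = 1094 J.

Q ≈ 1090 J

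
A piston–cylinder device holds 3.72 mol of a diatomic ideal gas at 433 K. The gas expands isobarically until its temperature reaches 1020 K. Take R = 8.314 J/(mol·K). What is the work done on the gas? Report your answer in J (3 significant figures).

W ≈ -18200 J

Isobaric: W = P ΔV = nR ΔT.
W = (3.72)(8.314)(1020 − 433) = 18155 J.
Work on gas = −W_by = -18155 J.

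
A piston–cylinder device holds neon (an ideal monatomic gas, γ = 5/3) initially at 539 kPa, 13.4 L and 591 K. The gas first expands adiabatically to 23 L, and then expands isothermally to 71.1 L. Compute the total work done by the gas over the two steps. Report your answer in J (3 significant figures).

W_total ≈ 8960 J

Step 1 (adiabatic): W = (P₁V₁ − P₂V₂)/(γ−1) = (7223 − 5038)/0.667 = 3277 J.
After step 1: P = 219.1 kPa, V = 23 L, T = 412.3 K.
Step 2 (isothermal): W = P₁V₁ ln(V₂/V₁) = (5038) ln(71.1/23) = 5686 J.
W_total = 3277 + 5686 = 8963 J.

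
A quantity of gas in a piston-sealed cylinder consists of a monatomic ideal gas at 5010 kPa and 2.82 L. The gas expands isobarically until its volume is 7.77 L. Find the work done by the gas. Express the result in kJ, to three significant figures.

Isobaric: W = P ΔV.
W = (5010 kPa)(7.77 − 2.82 L) = (5010)(4.95) = 24799 J.

W ≈ 24.8 kJ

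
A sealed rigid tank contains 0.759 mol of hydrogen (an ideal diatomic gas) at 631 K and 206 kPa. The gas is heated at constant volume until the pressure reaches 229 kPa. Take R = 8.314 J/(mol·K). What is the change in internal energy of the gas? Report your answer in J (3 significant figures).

ΔU ≈ 1110 J

Constant volume ⇒ W = 0, so Q = ΔU = nCᵥΔT with Cᵥ = 5R/2 = 20.79 J/(mol·K).
At constant V, T₂/T₁ = P₂/P₁ ⇒ ΔT = T₁(P₂/P₁ − 1) = 631·(229/206 − 1) = 70.45 K.
ΔU = (0.759)(20.79)(70.45) = 1111 J.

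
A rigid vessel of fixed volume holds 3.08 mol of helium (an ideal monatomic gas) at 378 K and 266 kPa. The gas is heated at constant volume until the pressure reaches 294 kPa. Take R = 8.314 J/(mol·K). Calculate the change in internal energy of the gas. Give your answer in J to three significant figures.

ΔU ≈ 1530 J

Constant volume ⇒ W = 0, so Q = ΔU = nCᵥΔT with Cᵥ = 3R/2 = 12.47 J/(mol·K).
At constant V, T₂/T₁ = P₂/P₁ ⇒ ΔT = T₁(P₂/P₁ − 1) = 378·(294/266 − 1) = 39.79 K.
ΔU = (3.08)(12.47)(39.79) = 1528 J.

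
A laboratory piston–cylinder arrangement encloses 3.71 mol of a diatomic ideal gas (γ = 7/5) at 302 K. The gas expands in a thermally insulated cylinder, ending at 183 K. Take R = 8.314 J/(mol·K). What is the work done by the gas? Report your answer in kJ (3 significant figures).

W ≈ 9.18 kJ

Adiabatic ⇒ Q = 0, so W_by = −ΔU = nCᵥ(T₁ − T₂).
Cᵥ = 5R/2 = 20.79 J/(mol·K).
W = (3.71)(20.79)(302 − 183) = 9176 J.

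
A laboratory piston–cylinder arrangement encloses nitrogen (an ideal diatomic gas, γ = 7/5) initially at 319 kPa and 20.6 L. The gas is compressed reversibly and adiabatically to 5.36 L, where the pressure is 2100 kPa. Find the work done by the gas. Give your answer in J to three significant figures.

W ≈ -11700 J

Adiabatic: W = (P₁V₁ − P₂V₂)/(γ − 1) with γ = 7/5.
P₁V₁ = 6571 J, P₂V₂ = 11256 J.
W = (6571 − 11256) / 0.4 = -11712 J.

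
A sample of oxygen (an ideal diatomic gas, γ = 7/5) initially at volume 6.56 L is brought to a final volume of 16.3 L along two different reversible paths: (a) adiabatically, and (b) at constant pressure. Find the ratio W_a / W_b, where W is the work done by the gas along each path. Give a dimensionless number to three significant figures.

Path (a) adiabatic: W = P₁V₁(1 − (V₁/V₂)^(γ−1))/(γ−1) → W_a/(P₁V₁) = 0.7629.
Path (b) isobaric: W = P₁(V₂ − V₁) → W_b/(P₁V₁) = 1.485.
W_a / W_b = 0.7629 / 1.485 = 0.5138.

W_a / W_b ≈ 0.514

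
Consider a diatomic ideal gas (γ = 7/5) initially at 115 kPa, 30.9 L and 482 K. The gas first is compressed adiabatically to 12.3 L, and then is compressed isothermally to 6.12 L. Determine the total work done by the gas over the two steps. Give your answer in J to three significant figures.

Step 1 (adiabatic): W = (P₁V₁ − P₂V₂)/(γ−1) = (3554 − 5137)/0.4 = -3958 J.
After step 1: P = 417.6 kPa, V = 12.3 L, T = 696.7 K.
Step 2 (isothermal): W = P₁V₁ ln(V₂/V₁) = (5137) ln(6.12/12.3) = -3586 J.
W_total = -3958 − 3586 = -7543 J.

W_total ≈ -7540 J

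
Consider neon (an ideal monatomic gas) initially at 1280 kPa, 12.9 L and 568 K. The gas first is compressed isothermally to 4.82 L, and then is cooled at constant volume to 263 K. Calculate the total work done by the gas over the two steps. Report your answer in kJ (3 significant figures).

W_total ≈ -16.3 kJ

Step 1 (isothermal): W = P₁V₁ ln(V₂/V₁) = (16512) ln(4.82/12.9) = -16255 J.
Step 2 (isochoric): W = 0 (constant volume).
W_total = -16255 + 0 = -16255 J.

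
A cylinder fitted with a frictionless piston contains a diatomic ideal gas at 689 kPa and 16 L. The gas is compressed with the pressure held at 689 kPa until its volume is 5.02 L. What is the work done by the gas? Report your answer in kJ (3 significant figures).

W ≈ -7.57 kJ

Isobaric: W = P ΔV.
W = (689 kPa)(5.02 − 16 L) = (689)(-10.98) = -7565 J.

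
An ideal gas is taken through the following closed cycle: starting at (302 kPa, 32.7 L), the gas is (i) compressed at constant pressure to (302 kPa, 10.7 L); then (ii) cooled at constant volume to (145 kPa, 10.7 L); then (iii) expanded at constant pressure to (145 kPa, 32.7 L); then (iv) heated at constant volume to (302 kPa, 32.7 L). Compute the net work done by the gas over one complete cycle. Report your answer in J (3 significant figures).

W_net ≈ -3450 J

Constant-volume legs do no work.
W(i) = (302)(10.7 − 32.7) = -6644 J; W(iii) = (145)(32.7 − 10.7) = 3190 J.
W_net = -6644 + 3190 = -3454 J (the counter-clockwise enclosed area).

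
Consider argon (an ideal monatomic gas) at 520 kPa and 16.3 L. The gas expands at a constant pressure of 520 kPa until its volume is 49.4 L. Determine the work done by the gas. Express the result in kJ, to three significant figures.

W ≈ 17.2 kJ

Isobaric: W = P ΔV.
W = (520 kPa)(49.4 − 16.3 L) = (520)(33.1) = 17212 J.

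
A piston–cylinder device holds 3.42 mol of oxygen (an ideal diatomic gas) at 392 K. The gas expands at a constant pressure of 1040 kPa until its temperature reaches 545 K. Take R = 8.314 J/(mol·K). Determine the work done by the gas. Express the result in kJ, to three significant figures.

W ≈ 4.35 kJ

Isobaric: W = P ΔV = nR ΔT.
W = (3.42)(8.314)(545 − 392) = 4350 J.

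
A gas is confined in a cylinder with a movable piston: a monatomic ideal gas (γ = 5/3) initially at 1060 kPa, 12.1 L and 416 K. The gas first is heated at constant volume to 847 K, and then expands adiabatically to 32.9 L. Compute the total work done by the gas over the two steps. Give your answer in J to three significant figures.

W_total ≈ 19100 J

Step 1 (isochoric): W = 0 (constant volume).
After step 1: P = 2158 kPa (V unchanged).
Step 2 (adiabatic): W = (P₁V₁ − P₂V₂)/(γ−1) = (26114 − 13405)/0.667 = 19064 J.
W_total = 0 + 19064 = 19064 J.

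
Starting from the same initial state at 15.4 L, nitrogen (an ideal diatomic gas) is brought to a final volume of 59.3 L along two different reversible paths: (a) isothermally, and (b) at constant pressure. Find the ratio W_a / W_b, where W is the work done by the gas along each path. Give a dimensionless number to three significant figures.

Path (a) isothermal: W = P₁V₁ ln(V₂/V₁) → W_a/(P₁V₁) = 1.348.
Path (b) isobaric: W = P₁(V₂ − V₁) → W_b/(P₁V₁) = 2.851.
W_a / W_b = 1.348 / 2.851 = 0.473.

W_a / W_b ≈ 0.473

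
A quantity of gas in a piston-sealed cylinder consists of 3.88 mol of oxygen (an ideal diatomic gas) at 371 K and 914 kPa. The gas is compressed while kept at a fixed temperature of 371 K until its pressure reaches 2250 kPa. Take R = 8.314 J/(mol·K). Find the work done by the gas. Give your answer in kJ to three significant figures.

Isothermal process: W = nRT ln(V₂/V₁) = nRT ln(P₁/P₂).
W = (3.88)(8.314)(371) × ln(914/2250)
  = 11968 × ln(0.4062) = 11968 × -0.9009
W_by_gas = -10781 J.

W ≈ -10.8 kJ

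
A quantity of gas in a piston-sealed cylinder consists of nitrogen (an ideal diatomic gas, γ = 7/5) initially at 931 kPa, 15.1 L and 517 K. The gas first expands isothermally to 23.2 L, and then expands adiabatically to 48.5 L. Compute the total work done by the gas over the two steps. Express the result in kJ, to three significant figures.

W_total ≈ 15.0 kJ

Step 1 (isothermal): W = P₁V₁ ln(V₂/V₁) = (14058) ln(23.2/15.1) = 6037 J.
After step 1: P = 606 kPa, V = 23.2 L, T = 517 K.
Step 2 (adiabatic): W = (P₁V₁ − P₂V₂)/(γ−1) = (14058 − 10467)/0.4 = 8978 J.
W_total = 6037 + 8978 = 15015 J.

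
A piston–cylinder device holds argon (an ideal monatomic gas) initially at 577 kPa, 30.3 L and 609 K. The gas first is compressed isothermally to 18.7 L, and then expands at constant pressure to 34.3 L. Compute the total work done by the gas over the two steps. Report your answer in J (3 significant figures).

Step 1 (isothermal): W = P₁V₁ ln(V₂/V₁) = (17483) ln(18.7/30.3) = -8438 J.
After step 1: P = 934.9 kPa, V = 18.7 L, T = 609 K.
Step 2 (isobaric): W = PΔV = (934.9 kPa)(34.3 − 18.7 L) = 14585 J.
W_total = -8438 + 14585 = 6147 J.

W_total ≈ 6150 J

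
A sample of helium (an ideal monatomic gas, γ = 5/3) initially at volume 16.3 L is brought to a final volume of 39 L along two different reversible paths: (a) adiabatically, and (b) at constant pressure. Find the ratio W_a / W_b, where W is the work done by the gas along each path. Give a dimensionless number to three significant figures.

Path (a) adiabatic: W = P₁V₁(1 − (V₁/V₂)^(γ−1))/(γ−1) → W_a/(P₁V₁) = 0.6615.
Path (b) isobaric: W = P₁(V₂ − V₁) → W_b/(P₁V₁) = 1.393.
W_a / W_b = 0.6615 / 1.393 = 0.475.

W_a / W_b ≈ 0.475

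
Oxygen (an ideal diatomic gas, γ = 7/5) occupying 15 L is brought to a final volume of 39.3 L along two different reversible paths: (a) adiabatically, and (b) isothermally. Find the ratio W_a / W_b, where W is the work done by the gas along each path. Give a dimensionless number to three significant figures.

Path (a) adiabatic: W = P₁V₁(1 − (V₁/V₂)^(γ−1))/(γ−1) → W_a/(P₁V₁) = 0.7993.
Path (b) isothermal: W = P₁V₁ ln(V₂/V₁) → W_b/(P₁V₁) = 0.9632.
W_a / W_b = 0.7993 / 0.9632 = 0.8299.

W_a / W_b ≈ 0.830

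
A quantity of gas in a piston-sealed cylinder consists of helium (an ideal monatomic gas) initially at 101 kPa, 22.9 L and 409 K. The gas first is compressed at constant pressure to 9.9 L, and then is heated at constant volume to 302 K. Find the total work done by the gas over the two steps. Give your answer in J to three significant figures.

Step 1 (isobaric): W = PΔV = (101 kPa)(9.9 − 22.9 L) = -1313 J.
Step 2 (isochoric): W = 0 (constant volume).
W_total = -1313 + 0 = -1313 J.

W_total ≈ -1310 J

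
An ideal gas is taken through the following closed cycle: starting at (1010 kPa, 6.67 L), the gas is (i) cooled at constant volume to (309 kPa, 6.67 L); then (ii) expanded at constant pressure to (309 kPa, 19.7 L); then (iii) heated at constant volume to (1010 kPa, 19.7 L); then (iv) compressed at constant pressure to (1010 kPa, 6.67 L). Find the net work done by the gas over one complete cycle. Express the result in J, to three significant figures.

Constant-volume legs do no work.
W(ii) = (309)(19.7 − 6.67) = 4026 J; W(iv) = (1010)(6.67 − 19.7) = -13160 J.
W_net = 4026 − 13160 = -9134 J (the counter-clockwise enclosed area).

W_net ≈ -9130 J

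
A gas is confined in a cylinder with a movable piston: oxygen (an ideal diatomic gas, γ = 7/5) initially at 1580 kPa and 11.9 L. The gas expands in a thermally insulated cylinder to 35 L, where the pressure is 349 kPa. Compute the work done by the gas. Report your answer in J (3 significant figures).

W ≈ 16500 J

Adiabatic: W = (P₁V₁ − P₂V₂)/(γ − 1) with γ = 7/5.
P₁V₁ = 18802 J, P₂V₂ = 12215 J.
W = (18802 − 12215) / 0.4 = 16468 J.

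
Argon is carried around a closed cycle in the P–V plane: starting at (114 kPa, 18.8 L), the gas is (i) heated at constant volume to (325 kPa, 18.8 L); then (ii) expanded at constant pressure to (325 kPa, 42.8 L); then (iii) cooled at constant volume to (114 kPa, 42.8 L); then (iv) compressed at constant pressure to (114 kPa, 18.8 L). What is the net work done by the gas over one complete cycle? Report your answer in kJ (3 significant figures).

W_net ≈ 5.06 kJ

Constant-volume legs do no work.
W(ii) = (325)(42.8 − 18.8) = 7800 J; W(iv) = (114)(18.8 − 42.8) = -2736 J.
W_net = 7800 − 2736 = 5064 J (the clockwise enclosed area).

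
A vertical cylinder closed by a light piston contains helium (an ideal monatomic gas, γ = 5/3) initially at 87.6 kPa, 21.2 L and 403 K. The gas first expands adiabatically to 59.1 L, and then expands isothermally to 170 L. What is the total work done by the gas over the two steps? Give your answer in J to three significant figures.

W_total ≈ 2370 J

Step 1 (adiabatic): W = (P₁V₁ − P₂V₂)/(γ−1) = (1857 − 937.6)/0.667 = 1379 J.
After step 1: P = 15.86 kPa, V = 59.1 L, T = 203.5 K.
Step 2 (isothermal): W = P₁V₁ ln(V₂/V₁) = (937.6) ln(170/59.1) = 990.6 J.
W_total = 1379 + 990.6 = 2370 J.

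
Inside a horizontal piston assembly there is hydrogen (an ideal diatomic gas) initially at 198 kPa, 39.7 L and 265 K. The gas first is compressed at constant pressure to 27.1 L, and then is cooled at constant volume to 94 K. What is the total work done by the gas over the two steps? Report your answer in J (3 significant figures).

Step 1 (isobaric): W = PΔV = (198 kPa)(27.1 − 39.7 L) = -2495 J.
Step 2 (isochoric): W = 0 (constant volume).
W_total = -2495 + 0 = -2495 J.

W_total ≈ -2490 J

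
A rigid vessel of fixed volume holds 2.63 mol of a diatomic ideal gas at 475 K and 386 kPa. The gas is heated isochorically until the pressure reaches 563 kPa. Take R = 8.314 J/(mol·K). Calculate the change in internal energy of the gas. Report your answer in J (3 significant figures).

Constant volume ⇒ W = 0, so Q = ΔU = nCᵥΔT with Cᵥ = 5R/2 = 20.79 J/(mol·K).
At constant V, T₂/T₁ = P₂/P₁ ⇒ ΔT = T₁(P₂/P₁ − 1) = 475·(563/386 − 1) = 217.8 K.
ΔU = (2.63)(20.79)(217.8) = 11907 J.

ΔU ≈ 11900 J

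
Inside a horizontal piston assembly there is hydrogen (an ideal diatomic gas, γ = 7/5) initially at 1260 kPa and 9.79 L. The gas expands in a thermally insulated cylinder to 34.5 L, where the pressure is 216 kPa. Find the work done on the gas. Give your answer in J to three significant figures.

Adiabatic: W = (P₁V₁ − P₂V₂)/(γ − 1) with γ = 7/5.
P₁V₁ = 12335 J, P₂V₂ = 7452 J.
W = (12335 − 7452) / 0.4 = 12209 J.
Work on gas = −W_by = -12209 J.

W ≈ -12200 J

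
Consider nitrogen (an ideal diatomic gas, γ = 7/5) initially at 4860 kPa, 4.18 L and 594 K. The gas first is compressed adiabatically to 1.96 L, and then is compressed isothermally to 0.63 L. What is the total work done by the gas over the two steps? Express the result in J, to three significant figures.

W_total ≈ -49200 J

Step 1 (adiabatic): W = (P₁V₁ − P₂V₂)/(γ−1) = (20315 − 27503)/0.4 = -17971 J.
After step 1: P = 14032 kPa, V = 1.96 L, T = 804.2 K.
Step 2 (isothermal): W = P₁V₁ ln(V₂/V₁) = (27503) ln(0.63/1.96) = -31215 J.
W_total = -17971 − 31215 = -49186 J.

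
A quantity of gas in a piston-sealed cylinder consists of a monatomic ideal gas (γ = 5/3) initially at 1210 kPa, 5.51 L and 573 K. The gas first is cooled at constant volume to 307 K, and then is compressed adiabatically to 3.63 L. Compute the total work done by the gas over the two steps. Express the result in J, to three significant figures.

Step 1 (isochoric): W = 0 (constant volume).
After step 1: P = 648.3 kPa (V unchanged).
Step 2 (adiabatic): W = (P₁V₁ − P₂V₂)/(γ−1) = (3572 − 4718)/0.667 = -1719 J.
W_total = 0 − 1719 = -1719 J.

W_total ≈ -1720 J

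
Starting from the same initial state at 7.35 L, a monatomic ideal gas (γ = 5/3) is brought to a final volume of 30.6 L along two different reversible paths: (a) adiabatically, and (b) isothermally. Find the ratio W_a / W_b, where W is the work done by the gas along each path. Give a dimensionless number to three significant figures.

W_a / W_b ≈ 0.645

Path (a) adiabatic: W = P₁V₁(1 − (V₁/V₂)^(γ−1))/(γ−1) → W_a/(P₁V₁) = 0.9204.
Path (b) isothermal: W = P₁V₁ ln(V₂/V₁) → W_b/(P₁V₁) = 1.426.
W_a / W_b = 0.9204 / 1.426 = 0.6453.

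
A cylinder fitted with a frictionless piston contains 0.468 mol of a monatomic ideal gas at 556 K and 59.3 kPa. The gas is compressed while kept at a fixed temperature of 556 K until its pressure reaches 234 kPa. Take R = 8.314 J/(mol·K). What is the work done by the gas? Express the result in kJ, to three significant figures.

W ≈ -2.97 kJ

Isothermal process: W = nRT ln(V₂/V₁) = nRT ln(P₁/P₂).
W = (0.468)(8.314)(556) × ln(59.3/234)
  = 2163 × ln(0.2534) = 2163 × -1.373
W_by_gas = -2970 J.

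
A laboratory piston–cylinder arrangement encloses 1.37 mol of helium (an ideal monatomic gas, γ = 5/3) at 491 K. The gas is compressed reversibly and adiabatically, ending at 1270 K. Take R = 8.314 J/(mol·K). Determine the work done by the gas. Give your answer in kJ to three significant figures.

W ≈ -13.3 kJ

Adiabatic ⇒ Q = 0, so W_by = −ΔU = nCᵥ(T₁ − T₂).
Cᵥ = 3R/2 = 12.47 J/(mol·K).
W = (1.37)(12.47)(491 − 1270) = -13309 J.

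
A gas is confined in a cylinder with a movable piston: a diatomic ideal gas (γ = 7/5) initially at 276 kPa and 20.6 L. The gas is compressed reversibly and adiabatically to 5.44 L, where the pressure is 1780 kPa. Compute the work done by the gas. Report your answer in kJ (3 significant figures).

W ≈ -9.99 kJ

Adiabatic: W = (P₁V₁ − P₂V₂)/(γ − 1) with γ = 7/5.
P₁V₁ = 5686 J, P₂V₂ = 9683 J.
W = (5686 − 9683) / 0.4 = -9994 J.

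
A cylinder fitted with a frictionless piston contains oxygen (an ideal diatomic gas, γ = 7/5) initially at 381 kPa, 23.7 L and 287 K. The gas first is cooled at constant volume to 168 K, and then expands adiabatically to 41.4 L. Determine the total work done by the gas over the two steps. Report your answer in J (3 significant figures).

Step 1 (isochoric): W = 0 (constant volume).
After step 1: P = 223 kPa (V unchanged).
Step 2 (adiabatic): W = (P₁V₁ − P₂V₂)/(γ−1) = (5286 − 4229)/0.4 = 2643 J.
W_total = 0 + 2643 = 2643 J.

W_total ≈ 2640 J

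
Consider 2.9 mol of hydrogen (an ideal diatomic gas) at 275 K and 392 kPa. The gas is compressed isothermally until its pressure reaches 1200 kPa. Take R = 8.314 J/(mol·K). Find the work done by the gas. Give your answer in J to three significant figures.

Isothermal process: W = nRT ln(V₂/V₁) = nRT ln(P₁/P₂).
W = (2.9)(8.314)(275) × ln(392/1200)
  = 6630 × ln(0.3267) = 6630 × -1.119
W_by_gas = -7418 J.

W ≈ -7420 J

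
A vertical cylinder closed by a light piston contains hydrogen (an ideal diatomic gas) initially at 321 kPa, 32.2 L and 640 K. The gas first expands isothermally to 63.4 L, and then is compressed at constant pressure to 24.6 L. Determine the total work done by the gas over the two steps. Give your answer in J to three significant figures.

Step 1 (isothermal): W = P₁V₁ ln(V₂/V₁) = (10336) ln(63.4/32.2) = 7003 J.
After step 1: P = 163 kPa, V = 63.4 L, T = 640 K.
Step 2 (isobaric): W = PΔV = (163 kPa)(24.6 − 63.4 L) = -6326 J.
W_total = 7003 − 6326 = 677.1 J.

W_total ≈ 677 J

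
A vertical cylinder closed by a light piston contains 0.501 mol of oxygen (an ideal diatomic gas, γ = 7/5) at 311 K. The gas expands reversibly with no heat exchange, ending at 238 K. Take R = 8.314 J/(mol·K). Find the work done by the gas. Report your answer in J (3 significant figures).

W ≈ 760 J

Adiabatic ⇒ Q = 0, so W_by = −ΔU = nCᵥ(T₁ − T₂).
Cᵥ = 5R/2 = 20.79 J/(mol·K).
W = (0.501)(20.79)(311 − 238) = 760.2 J.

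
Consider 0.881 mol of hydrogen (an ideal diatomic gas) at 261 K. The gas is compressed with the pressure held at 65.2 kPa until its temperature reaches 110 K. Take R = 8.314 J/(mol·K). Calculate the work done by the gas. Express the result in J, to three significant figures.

W ≈ -1110 J

Isobaric: W = P ΔV = nR ΔT.
W = (0.881)(8.314)(110 − 261) = -1106 J.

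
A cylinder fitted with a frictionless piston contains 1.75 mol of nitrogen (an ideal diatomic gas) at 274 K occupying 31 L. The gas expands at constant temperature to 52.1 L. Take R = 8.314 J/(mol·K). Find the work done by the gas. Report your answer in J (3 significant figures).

W ≈ 2070 J

Isothermal: W = nRT ln(V₂/V₁).
W = (1.75)(8.314)(274) × ln(52.1/31)
  = 3987 × 0.5192
W_by_gas = 2070 J.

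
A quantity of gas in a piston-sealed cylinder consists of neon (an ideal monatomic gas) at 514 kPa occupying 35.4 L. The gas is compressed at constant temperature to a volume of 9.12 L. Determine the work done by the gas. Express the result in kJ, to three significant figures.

Isothermal: W = nRT ln(V₂/V₁) = P₁V₁ ln(V₂/V₁).
P₁V₁ = (514 kPa)(35.4 L) = 18196 J.
W = 18196 × ln(9.12/35.4) = 18196 × -1.356
W_by_gas = -24678 J.

W ≈ -24.7 kJ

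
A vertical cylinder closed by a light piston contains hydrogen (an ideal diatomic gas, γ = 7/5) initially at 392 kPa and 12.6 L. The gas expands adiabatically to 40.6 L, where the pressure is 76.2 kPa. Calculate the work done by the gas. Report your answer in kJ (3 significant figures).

W ≈ 4.61 kJ

Adiabatic: W = (P₁V₁ − P₂V₂)/(γ − 1) with γ = 7/5.
P₁V₁ = 4939 J, P₂V₂ = 3094 J.
W = (4939 − 3094) / 0.4 = 4614 J.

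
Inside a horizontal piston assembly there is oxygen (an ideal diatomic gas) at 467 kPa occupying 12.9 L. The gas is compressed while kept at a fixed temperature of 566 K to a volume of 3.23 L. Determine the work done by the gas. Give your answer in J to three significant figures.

W ≈ -8340 J

Isothermal: W = nRT ln(V₂/V₁) = P₁V₁ ln(V₂/V₁).
P₁V₁ = (467 kPa)(12.9 L) = 6024 J.
W = 6024 × ln(3.23/12.9) = 6024 × -1.385
W_by_gas = -8342 J.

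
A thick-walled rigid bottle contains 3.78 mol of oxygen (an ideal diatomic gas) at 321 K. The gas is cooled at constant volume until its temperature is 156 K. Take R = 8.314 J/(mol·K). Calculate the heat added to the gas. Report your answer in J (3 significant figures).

Q ≈ -13000 J

Constant volume ⇒ W = 0, so Q = ΔU = nCᵥΔT with Cᵥ = 5R/2 = 20.79 J/(mol·K).
ΔU = (3.78)(20.79)(156 − 321) = -12964 J.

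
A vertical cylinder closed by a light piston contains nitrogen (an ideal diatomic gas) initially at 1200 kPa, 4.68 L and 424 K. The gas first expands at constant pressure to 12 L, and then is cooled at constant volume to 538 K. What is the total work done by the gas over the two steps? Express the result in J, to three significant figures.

W_total ≈ 8780 J

Step 1 (isobaric): W = PΔV = (1200 kPa)(12 − 4.68 L) = 8784 J.
Step 2 (isochoric): W = 0 (constant volume).
W_total = 8784 + 0 = 8784 J.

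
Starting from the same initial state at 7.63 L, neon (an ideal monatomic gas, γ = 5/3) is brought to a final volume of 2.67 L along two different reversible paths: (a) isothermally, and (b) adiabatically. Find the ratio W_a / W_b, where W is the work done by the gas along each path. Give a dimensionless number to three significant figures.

Path (a) isothermal: W = P₁V₁ ln(V₂/V₁) → W_a/(P₁V₁) = -1.05.
Path (b) adiabatic: W = P₁V₁(1 − (V₁/V₂)^(γ−1))/(γ−1) → W_b/(P₁V₁) = -1.521.
W_a / W_b = -1.05 / -1.521 = 0.6905.

W_a / W_b ≈ 0.691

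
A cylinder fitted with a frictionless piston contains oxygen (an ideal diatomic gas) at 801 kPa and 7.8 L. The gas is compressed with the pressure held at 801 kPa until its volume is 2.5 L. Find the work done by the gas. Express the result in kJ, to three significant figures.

W ≈ -4.25 kJ

Isobaric: W = P ΔV.
W = (801 kPa)(2.5 − 7.8 L) = (801)(-5.3) = -4245 J.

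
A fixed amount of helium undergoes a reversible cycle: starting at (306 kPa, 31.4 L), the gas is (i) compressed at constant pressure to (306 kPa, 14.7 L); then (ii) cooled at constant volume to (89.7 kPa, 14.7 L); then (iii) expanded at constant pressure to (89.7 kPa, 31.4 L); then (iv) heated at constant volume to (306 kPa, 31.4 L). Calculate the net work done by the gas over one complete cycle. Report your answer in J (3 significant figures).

Constant-volume legs do no work.
W(i) = (306)(14.7 − 31.4) = -5110 J; W(iii) = (89.7)(31.4 − 14.7) = 1498 J.
W_net = -5110 + 1498 = -3612 J (the counter-clockwise enclosed area).

W_net ≈ -3610 J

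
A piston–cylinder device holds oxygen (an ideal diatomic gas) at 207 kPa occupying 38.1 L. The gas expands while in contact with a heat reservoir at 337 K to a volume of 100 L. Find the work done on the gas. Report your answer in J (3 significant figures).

Isothermal: W = nRT ln(V₂/V₁) = P₁V₁ ln(V₂/V₁).
P₁V₁ = (207 kPa)(38.1 L) = 7887 J.
W = 7887 × ln(100/38.1) = 7887 × 0.965
W_by_gas = 7610 J; work on gas = −W_by = -7610 J.

W ≈ -7610 J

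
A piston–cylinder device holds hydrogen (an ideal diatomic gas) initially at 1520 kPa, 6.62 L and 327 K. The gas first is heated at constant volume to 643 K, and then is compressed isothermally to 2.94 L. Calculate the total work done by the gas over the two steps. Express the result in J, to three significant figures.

Step 1 (isochoric): W = 0 (constant volume).
After step 1: P = 2989 kPa (V unchanged).
Step 2 (isothermal): W = P₁V₁ ln(V₂/V₁) = (19786) ln(2.94/6.62) = -16060 J.
W_total = 0 − 16060 = -16060 J.

W_total ≈ -16100 J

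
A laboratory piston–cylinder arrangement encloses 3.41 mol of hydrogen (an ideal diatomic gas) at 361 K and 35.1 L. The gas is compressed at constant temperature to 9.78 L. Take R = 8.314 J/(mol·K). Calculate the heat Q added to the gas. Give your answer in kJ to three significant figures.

Isothermal ⇒ ΔU = 0, so Q = W = nRT ln(V₂/V₁).
Q = (3.41)(8.314)(361) ln(9.78/35.1) = 10235 × -1.278 = -13078 J.

Q ≈ -13.1 kJ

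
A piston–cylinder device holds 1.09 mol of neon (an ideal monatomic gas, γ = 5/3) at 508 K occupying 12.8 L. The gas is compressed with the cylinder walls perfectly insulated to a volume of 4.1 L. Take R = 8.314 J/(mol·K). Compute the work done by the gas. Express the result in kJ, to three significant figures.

W ≈ -7.85 kJ

Adiabatic: TV^(γ−1) = const with γ = 5/3.
T₂ = T₁ (V₁/V₂)^(γ−1) = 508 × (12.8/4.1)^0.667 = 508 × 2.136 = 1085 K.
W_by = nCᵥ(T₁ − T₂) = (1.09)(12.47)(508 − 1085) = -7845 J.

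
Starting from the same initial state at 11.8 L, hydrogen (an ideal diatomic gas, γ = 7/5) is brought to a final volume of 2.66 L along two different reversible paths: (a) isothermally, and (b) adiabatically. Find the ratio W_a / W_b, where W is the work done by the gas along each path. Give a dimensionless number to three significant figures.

Path (a) isothermal: W = P₁V₁ ln(V₂/V₁) → W_a/(P₁V₁) = -1.49.
Path (b) adiabatic: W = P₁V₁(1 − (V₁/V₂)^(γ−1))/(γ−1) → W_b/(P₁V₁) = -2.037.
W_a / W_b = -1.49 / -2.037 = 0.7315.

W_a / W_b ≈ 0.731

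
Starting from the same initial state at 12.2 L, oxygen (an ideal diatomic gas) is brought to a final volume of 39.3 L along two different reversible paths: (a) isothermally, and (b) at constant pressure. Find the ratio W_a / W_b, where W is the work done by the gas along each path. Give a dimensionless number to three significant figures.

W_a / W_b ≈ 0.527

Path (a) isothermal: W = P₁V₁ ln(V₂/V₁) → W_a/(P₁V₁) = 1.17.
Path (b) isobaric: W = P₁(V₂ − V₁) → W_b/(P₁V₁) = 2.221.
W_a / W_b = 1.17 / 2.221 = 0.5266.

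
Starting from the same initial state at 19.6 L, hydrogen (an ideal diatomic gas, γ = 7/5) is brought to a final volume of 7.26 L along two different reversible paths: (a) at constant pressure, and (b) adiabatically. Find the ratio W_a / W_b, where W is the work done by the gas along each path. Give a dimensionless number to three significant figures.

Path (a) isobaric: W = P₁(V₂ − V₁) → W_a/(P₁V₁) = -0.6296.
Path (b) adiabatic: W = P₁V₁(1 − (V₁/V₂)^(γ−1))/(γ−1) → W_b/(P₁V₁) = -1.219.
W_a / W_b = -0.6296 / -1.219 = 0.5163.

W_a / W_b ≈ 0.516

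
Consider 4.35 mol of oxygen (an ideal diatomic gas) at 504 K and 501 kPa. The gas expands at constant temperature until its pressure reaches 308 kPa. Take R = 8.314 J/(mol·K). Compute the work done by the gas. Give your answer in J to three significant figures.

W ≈ 8870 J

Isothermal process: W = nRT ln(V₂/V₁) = nRT ln(P₁/P₂).
W = (4.35)(8.314)(504) × ln(501/308)
  = 18228 × ln(1.627) = 18228 × 0.4865
W_by_gas = 8868 J.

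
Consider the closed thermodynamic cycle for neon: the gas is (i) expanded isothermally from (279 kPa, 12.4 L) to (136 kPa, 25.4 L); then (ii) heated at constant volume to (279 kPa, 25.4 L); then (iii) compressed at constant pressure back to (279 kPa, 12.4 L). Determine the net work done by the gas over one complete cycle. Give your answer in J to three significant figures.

Leg (i): W = PᵢVᵢ ln(V_f/Vᵢ) = (3460) ln(25.4/12.4) = 2481 J.
Leg (ii): W = 0.
Leg (iii): W = PΔV = (279)(12.4 − 25.4) = -3627 J.
W_net = 2481 − 3627 = -1146 J.

W_net ≈ -1150 J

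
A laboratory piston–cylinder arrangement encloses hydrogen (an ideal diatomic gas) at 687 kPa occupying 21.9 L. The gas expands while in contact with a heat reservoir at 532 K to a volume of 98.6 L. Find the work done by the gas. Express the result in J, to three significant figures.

Isothermal: W = nRT ln(V₂/V₁) = P₁V₁ ln(V₂/V₁).
P₁V₁ = (687 kPa)(21.9 L) = 15045 J.
W = 15045 × ln(98.6/21.9) = 15045 × 1.505
W_by_gas = 22637 J.

W ≈ 22600 J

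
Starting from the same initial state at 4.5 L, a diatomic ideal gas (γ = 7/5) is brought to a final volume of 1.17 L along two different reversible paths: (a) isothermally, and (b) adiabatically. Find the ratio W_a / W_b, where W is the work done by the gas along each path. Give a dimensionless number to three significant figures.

W_a / W_b ≈ 0.755

Path (a) isothermal: W = P₁V₁ ln(V₂/V₁) → W_a/(P₁V₁) = -1.347.
Path (b) adiabatic: W = P₁V₁(1 − (V₁/V₂)^(γ−1))/(γ−1) → W_b/(P₁V₁) = -1.785.
W_a / W_b = -1.347 / -1.785 = 0.7547.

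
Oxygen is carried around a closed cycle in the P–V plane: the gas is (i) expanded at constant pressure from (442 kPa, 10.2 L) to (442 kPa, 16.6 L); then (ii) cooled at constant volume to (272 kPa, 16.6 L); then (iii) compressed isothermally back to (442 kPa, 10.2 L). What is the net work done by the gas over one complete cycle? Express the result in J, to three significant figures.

Leg (i): W = PΔV = (442)(16.6 − 10.2) = 2829 J.
Leg (ii): W = 0.
Leg (iii): W = PᵢVᵢ ln(V_f/Vᵢ) = (4515) ln(10.2/16.6) = -2199 J.
W_net = 2829 − 2199 = 629.8 J.

W_net ≈ 630 J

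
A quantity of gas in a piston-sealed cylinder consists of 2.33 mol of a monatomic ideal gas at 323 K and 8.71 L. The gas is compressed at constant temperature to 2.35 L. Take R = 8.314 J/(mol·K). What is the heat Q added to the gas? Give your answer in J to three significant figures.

Isothermal ⇒ ΔU = 0, so Q = W = nRT ln(V₂/V₁).
Q = (2.33)(8.314)(323) ln(2.35/8.71) = 6257 × -1.31 = -8197 J.

Q ≈ -8200 J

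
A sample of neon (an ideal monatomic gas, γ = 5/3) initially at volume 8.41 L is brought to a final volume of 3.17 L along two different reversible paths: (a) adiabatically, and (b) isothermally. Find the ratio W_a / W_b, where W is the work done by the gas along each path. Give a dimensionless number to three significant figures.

W_a / W_b ≈ 1.41

Path (a) adiabatic: W = P₁V₁(1 − (V₁/V₂)^(γ−1))/(γ−1) → W_a/(P₁V₁) = -1.375.
Path (b) isothermal: W = P₁V₁ ln(V₂/V₁) → W_b/(P₁V₁) = -0.9757.
W_a / W_b = -1.375 / -0.9757 = 1.409.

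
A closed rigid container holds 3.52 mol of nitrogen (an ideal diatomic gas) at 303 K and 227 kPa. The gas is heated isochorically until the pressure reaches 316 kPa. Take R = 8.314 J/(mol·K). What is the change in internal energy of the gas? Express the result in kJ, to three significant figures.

ΔU ≈ 8.69 kJ

Constant volume ⇒ W = 0, so Q = ΔU = nCᵥΔT with Cᵥ = 5R/2 = 20.79 J/(mol·K).
At constant V, T₂/T₁ = P₂/P₁ ⇒ ΔT = T₁(P₂/P₁ − 1) = 303·(316/227 − 1) = 118.8 K.
ΔU = (3.52)(20.79)(118.8) = 8692 J.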